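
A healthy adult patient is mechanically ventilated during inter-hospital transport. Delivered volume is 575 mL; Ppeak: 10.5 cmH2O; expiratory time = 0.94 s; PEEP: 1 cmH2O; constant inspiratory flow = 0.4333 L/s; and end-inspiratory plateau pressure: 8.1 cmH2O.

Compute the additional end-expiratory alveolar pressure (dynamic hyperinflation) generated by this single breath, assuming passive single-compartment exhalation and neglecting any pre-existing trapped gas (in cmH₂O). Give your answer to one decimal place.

0.9

R = (PIP − Pplat)/V̇ = (10.5 − 8.1) / 0.4333 = 2.4/0.4333 = 5.539 cmH2O·s/L.
C = Vt/(Pplat − PEEP) = 575.0 / (8.1 − 1) = 575.0/7.1 = 80.986 mL/cmH2O.
τ = R × C = 5.539 × 0.08099 L/cmH2O = 0.4486 s.
Fraction remaining = e^(−Te/τ) = e^(−0.94/0.4486) = 0.123; trapped volume = 575.0 × 0.123 = 70.725 mL.
Additional alveolar pressure from trapping ≈ V_trapped / C = 70.725 / 80.986 = 0.8733 cmH2O.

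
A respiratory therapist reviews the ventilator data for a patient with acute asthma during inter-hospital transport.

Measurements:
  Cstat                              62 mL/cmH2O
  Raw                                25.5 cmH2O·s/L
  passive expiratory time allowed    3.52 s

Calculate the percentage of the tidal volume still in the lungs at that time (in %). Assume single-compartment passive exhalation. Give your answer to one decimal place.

τ = R × C = 25.5 × 62 mL/cmH2O = 25.5 × 0.062 L/cmH2O = 1.581 s.
Passive exhalation: V(t)/V₀ = e^(−t/τ) = e^(−3.52/1.581) = 0.1079.
Fraction remaining = 0.1079 → 10.79%.

10.8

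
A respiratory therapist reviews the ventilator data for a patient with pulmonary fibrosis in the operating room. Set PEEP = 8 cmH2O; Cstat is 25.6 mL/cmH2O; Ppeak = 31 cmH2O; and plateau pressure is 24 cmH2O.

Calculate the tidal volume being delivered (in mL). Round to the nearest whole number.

Vt = Cstat × (Pplat − PEEP) = 25.6 × (24 − 8) = 25.6 × 16.0 = 409.6 mL.

410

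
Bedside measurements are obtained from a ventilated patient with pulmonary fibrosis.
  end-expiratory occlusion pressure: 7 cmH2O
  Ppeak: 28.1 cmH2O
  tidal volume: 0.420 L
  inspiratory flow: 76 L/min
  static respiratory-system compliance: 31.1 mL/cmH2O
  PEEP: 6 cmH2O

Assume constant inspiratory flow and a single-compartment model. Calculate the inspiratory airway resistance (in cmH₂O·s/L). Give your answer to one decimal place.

Flow: 76 L/min ÷ 60 = 1.2667 L/s.
Total PEEP = 7 cmH2O (set 6 + intrinsic 1); this is the baseline alveolar pressure.
Equation of motion (constant flow): PIP = Vt/C + R·V̇ + PEEP.
R·V̇ = PIP − Vt/C − PEEP = 28.1 − 420/31.1 − 7 = 28.1 − 13.505 − 7 = 7.595 cmH2O.
R = 7.595 / 1.2667 = 5.996 cmH2O·s/L.

6.0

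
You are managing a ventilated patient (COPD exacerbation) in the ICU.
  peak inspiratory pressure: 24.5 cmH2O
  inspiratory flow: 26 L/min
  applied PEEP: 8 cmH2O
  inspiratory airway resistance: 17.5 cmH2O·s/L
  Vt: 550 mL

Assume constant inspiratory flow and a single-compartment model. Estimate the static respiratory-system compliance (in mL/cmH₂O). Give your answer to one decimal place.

61.7

Flow: 26 L/min ÷ 60 = 0.4333 L/s.
Equation of motion (constant flow): PIP = Vt/C + R·V̇ + PEEP.
Vt/C = PIP − R·V̇ − PEEP = 24.5 − 17.5×0.4333 − 8 = 24.5 − 7.583 − 8 = 8.917 cmH2O.
C = Vt / 8.917 = 550 / 8.917 = 61.68 mL/cmH2O.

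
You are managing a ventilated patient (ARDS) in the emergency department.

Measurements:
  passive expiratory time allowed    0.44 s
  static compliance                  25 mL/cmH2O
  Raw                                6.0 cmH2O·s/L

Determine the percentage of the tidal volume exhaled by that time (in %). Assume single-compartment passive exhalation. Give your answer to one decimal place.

94.7

τ = R × C = 6.0 × 25 mL/cmH2O = 6.0 × 0.025 L/cmH2O = 0.15 s.
Passive exhalation: V(t)/V₀ = e^(−t/τ) = e^(−0.44/0.15) = 0.05322.
Fraction exhaled = 1 − 0.05322 = 0.9468 → 94.68%.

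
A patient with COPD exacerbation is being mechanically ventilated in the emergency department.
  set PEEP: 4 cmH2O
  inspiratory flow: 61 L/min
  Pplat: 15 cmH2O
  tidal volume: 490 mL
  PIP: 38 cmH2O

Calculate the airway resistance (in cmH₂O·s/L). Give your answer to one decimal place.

22.6

Flow: 61 L/min ÷ 60 = 1.0167 L/s.
Raw = (PIP − Pplat) / flow = (38 − 15) / 1.0167 = 23.0 / 1.0167 = 22.622 cmH2O·s/L.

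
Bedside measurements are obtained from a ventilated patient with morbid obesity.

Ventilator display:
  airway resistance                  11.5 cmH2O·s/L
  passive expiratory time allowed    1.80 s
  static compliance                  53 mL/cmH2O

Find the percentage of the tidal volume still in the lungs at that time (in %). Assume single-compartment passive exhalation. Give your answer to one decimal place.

5.2

τ = R × C = 11.5 × 53 mL/cmH2O = 11.5 × 0.053 L/cmH2O = 0.6095 s.
Passive exhalation: V(t)/V₀ = e^(−t/τ) = e^(−1.80/0.6095) = 0.05217.
Fraction remaining = 0.05217 → 5.217%.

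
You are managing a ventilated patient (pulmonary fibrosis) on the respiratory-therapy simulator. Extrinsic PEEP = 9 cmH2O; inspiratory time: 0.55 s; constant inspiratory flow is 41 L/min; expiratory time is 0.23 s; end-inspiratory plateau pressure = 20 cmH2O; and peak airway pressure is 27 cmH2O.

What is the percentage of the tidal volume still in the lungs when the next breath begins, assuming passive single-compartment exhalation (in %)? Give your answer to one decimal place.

51.8

Flow: 41 L/min ÷ 60 = 0.6833 L/s.
Vt = flow × Ti = 0.6833 L/s × 0.55 s × 1000 mL/L = 375.82 mL.
R = (PIP − Pplat)/V̇ = (27 − 20) / 0.6833 = 7.0/0.6833 = 10.244 cmH2O·s/L.
C = Vt/(Pplat − PEEP) = 375.82 / (20 − 9) = 375.82/11.0 = 34.165 mL/cmH2O.
τ = R × C = 10.244 × 0.03417 L/cmH2O = 0.35 s.
Fraction remaining at end-expiration = e^(−Te/τ) = e^(−0.23/0.35) = 0.5183 → 51.83%.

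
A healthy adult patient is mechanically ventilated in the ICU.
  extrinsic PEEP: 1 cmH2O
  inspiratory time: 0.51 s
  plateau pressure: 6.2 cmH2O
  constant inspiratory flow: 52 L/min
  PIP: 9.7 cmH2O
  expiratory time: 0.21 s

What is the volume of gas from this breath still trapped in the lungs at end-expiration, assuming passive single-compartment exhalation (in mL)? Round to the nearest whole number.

Flow: 52 L/min ÷ 60 = 0.8667 L/s.
Vt = flow × Ti = 0.8667 L/s × 0.51 s × 1000 mL/L = 442.02 mL.
R = (PIP − Pplat)/V̇ = (9.7 − 6.2) / 0.8667 = 3.5/0.8667 = 4.038 cmH2O·s/L.
C = Vt/(Pplat − PEEP) = 442.02 / (6.2 − 1) = 442.02/5.2 = 85.004 mL/cmH2O.
τ = R × C = 4.038 × 0.085 L/cmH2O = 0.3432 s.
Fraction remaining = e^(−Te/τ) = e^(−0.21/0.3432) = 0.5423.
Trapped volume = 442.02 × 0.5423 = 239.71 mL.

240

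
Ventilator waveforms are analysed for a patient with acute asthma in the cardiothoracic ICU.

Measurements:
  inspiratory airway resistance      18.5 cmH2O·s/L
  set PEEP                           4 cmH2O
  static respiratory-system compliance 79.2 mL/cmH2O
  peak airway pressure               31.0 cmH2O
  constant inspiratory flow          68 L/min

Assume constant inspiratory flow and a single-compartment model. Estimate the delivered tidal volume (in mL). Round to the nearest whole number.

Flow: 68 L/min ÷ 60 = 1.1333 L/s.
Equation of motion (constant flow): PIP = Vt/C + R·V̇ + PEEP.
Vt/C = PIP − R·V̇ − PEEP = 31.0 − 20.966 − 4 = 6.034 cmH2O.
Vt = C × 6.034 = 79.2 × 6.034 = 477.89 mL.

478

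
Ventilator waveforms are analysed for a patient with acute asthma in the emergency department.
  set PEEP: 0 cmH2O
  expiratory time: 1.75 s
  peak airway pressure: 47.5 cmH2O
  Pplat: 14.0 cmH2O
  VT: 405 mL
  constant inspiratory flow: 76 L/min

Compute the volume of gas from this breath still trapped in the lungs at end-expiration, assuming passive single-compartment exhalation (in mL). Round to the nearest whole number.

Flow: 76 L/min ÷ 60 = 1.2667 L/s.
R = (PIP − Pplat)/V̇ = (47.5 − 14.0) / 1.2667 = 33.5/1.2667 = 26.447 cmH2O·s/L.
C = Vt/(Pplat − PEEP) = 405.0 / (14.0 − 0) = 405.0/14.0 = 28.929 mL/cmH2O.
τ = R × C = 26.447 × 0.02893 L/cmH2O = 0.7651 s.
Fraction remaining = e^(−Te/τ) = e^(−1.75/0.7651) = 0.1015.
Trapped volume = 405.0 × 0.1015 = 41.108 mL.

41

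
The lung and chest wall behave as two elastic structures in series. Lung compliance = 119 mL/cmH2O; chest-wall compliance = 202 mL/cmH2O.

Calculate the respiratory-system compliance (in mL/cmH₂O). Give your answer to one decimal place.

74.9

Lung and chest wall are elastances in series: 1/Crs = 1/CL + 1/Ccw.
1/Crs = 1/119 + 1/202 = 0.01335.
Crs = 74.906 mL/cmH2O.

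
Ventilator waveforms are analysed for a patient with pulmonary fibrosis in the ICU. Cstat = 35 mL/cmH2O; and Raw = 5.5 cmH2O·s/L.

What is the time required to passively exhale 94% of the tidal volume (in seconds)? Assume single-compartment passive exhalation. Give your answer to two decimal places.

τ = R × C = 5.5 × 35 mL/cmH2O = 5.5 × 0.035 L/cmH2O = 0.1925 s.
Exhaled fraction f = 1 − e^(−t/τ) → t = −τ·ln(1 − f) = −0.1925·ln(0.06) = 0.5416 s.

0.54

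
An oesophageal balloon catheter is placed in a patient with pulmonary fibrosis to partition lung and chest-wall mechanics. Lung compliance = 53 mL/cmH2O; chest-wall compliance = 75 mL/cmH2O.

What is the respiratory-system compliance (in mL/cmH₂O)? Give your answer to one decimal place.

Lung and chest wall are elastances in series: 1/Crs = 1/CL + 1/Ccw.
1/Crs = 1/53 + 1/75 = 0.0322.
Crs = 31.056 mL/cmH2O.

31.1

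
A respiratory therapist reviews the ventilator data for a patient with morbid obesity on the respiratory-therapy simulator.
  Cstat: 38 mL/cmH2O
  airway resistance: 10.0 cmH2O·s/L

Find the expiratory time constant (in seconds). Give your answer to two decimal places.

τ = R × C = 10.0 × 38 mL/cmH2O = 10.0 × 0.038 L/cmH2O = 0.38 s.

0.38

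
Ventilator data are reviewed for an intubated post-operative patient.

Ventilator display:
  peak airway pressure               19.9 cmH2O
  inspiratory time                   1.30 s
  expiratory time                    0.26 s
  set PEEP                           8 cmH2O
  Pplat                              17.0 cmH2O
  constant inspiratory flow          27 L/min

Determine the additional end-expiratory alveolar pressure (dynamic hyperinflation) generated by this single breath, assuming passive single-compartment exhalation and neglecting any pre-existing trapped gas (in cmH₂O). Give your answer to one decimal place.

4.8

Flow: 27 L/min ÷ 60 = 0.45 L/s.
Vt = flow × Ti = 0.45 L/s × 1.30 s × 1000 mL/L = 585.0 mL.
R = (PIP − Pplat)/V̇ = (19.9 − 17.0) / 0.45 = 2.9/0.45 = 6.444 cmH2O·s/L.
C = Vt/(Pplat − PEEP) = 585.0 / (17.0 − 8) = 585.0/9.0 = 65.0 mL/cmH2O.
τ = R × C = 6.444 × 0.065 L/cmH2O = 0.4189 s.
Fraction remaining = e^(−Te/τ) = e^(−0.26/0.4189) = 0.5376; trapped volume = 585.0 × 0.5376 = 314.5 mL.
Additional alveolar pressure from trapping ≈ V_trapped / C = 314.5 / 65.0 = 4.838 cmH2O.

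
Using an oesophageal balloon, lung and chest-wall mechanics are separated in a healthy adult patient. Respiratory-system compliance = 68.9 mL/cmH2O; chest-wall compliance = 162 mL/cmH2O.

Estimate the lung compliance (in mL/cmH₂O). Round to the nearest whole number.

120

1/CL = 1/Crs − 1/Ccw.
1/CL = 1/68.9 − 1/162 = 0.008341.
CL = 119.89 mL/cmH2O.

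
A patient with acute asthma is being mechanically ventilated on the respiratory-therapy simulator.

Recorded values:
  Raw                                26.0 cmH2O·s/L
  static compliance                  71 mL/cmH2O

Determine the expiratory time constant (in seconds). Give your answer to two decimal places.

τ = R × C = 26.0 × 71 mL/cmH2O = 26.0 × 0.071 L/cmH2O = 1.846 s.

1.85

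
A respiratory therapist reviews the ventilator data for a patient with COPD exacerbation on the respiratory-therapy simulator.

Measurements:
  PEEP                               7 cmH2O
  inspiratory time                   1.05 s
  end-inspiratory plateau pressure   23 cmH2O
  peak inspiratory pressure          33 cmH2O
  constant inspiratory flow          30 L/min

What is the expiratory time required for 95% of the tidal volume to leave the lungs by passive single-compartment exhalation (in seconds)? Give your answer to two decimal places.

Flow: 30 L/min ÷ 60 = 0.5 L/s.
Vt = flow × Ti = 0.5 L/s × 1.05 s × 1000 mL/L = 525.0 mL.
R = (PIP − Pplat)/V̇ = (33 − 23) / 0.5 = 10.0/0.5 = 20.0 cmH2O·s/L.
C = Vt/(Pplat − PEEP) = 525.0 / (23 − 7) = 525.0/16.0 = 32.813 mL/cmH2O.
τ = R × C = 20.0 × 0.03281 L/cmH2O = 0.6562 s.
t = −τ·ln(1 − 0.95) = −0.6562·ln(0.05) = 1.966 s.

1.97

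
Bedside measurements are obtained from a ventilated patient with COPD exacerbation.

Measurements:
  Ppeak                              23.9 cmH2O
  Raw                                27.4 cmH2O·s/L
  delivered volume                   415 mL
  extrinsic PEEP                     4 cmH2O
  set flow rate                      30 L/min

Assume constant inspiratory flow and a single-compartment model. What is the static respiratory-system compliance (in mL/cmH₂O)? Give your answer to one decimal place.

66.9

Flow: 30 L/min ÷ 60 = 0.5 L/s.
Equation of motion (constant flow): PIP = Vt/C + R·V̇ + PEEP.
Vt/C = PIP − R·V̇ − PEEP = 23.9 − 27.4×0.5 − 4 = 23.9 − 13.7 − 4 = 6.2 cmH2O.
C = Vt / 6.2 = 415 / 6.2 = 66.935 mL/cmH2O.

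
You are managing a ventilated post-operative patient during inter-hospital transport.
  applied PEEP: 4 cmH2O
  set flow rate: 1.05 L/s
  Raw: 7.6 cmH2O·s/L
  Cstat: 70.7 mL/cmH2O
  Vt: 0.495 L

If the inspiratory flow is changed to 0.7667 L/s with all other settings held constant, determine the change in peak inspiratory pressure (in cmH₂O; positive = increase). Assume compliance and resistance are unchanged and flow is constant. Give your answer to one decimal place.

PIP = Vt/C + R·V̇ + PEEP (constant-flow equation of motion).
Only the resistive term changes: ΔPIP = R × ΔV̇ = 7.6 × (0.7667 − 1.05) = 7.6 × -0.2833 = -2.153 cmH2O.

-2.2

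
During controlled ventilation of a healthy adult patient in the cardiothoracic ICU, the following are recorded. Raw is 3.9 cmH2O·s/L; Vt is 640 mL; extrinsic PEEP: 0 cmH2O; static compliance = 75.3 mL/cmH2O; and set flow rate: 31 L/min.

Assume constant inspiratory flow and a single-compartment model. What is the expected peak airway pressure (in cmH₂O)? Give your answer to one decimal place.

Flow: 31 L/min ÷ 60 = 0.5167 L/s.
Equation of motion (constant flow): PIP = Vt/C + R·V̇ + PEEP.
PIP = 640/75.3 + 3.9×0.5167 + 0 = 8.499 + 2.015 + 0 = 10.514 cmH2O.

10.5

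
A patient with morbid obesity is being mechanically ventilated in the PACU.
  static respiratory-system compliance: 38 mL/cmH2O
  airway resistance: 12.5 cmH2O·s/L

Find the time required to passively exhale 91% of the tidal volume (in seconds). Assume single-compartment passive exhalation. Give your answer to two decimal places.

1.14

τ = R × C = 12.5 × 38 mL/cmH2O = 12.5 × 0.038 L/cmH2O = 0.475 s.
Exhaled fraction f = 1 − e^(−t/τ) → t = −τ·ln(1 − f) = −0.475·ln(0.09) = 1.144 s.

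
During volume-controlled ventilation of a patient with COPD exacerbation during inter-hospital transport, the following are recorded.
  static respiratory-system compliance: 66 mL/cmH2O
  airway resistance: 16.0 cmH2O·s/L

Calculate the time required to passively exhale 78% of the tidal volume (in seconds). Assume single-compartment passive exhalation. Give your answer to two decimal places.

1.60

τ = R × C = 16.0 × 66 mL/cmH2O = 16.0 × 0.066 L/cmH2O = 1.056 s.
Exhaled fraction f = 1 − e^(−t/τ) → t = −τ·ln(1 − f) = −1.056·ln(0.22) = 1.599 s.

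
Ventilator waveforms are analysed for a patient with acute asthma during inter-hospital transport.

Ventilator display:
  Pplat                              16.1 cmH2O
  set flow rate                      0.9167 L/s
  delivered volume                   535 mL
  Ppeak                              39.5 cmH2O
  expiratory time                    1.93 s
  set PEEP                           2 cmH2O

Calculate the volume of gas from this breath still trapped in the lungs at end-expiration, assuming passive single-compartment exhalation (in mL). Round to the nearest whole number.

73

R = (PIP − Pplat)/V̇ = (39.5 − 16.1) / 0.9167 = 23.4/0.9167 = 25.526 cmH2O·s/L.
C = Vt/(Pplat − PEEP) = 535.0 / (16.1 − 2) = 535.0/14.1 = 37.943 mL/cmH2O.
τ = R × C = 25.526 × 0.03794 L/cmH2O = 0.9685 s.
Fraction remaining = e^(−Te/τ) = e^(−1.93/0.9685) = 0.1363.
Trapped volume = 535.0 × 0.1363 = 72.921 mL.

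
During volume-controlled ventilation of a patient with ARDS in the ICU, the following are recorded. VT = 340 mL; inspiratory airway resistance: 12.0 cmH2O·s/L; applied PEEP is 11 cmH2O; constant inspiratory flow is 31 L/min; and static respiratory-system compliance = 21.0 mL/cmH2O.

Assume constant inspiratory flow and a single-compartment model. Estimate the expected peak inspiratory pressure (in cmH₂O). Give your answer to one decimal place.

Flow: 31 L/min ÷ 60 = 0.5167 L/s.
Equation of motion (constant flow): PIP = Vt/C + R·V̇ + PEEP.
PIP = 340/21.0 + 12.0×0.5167 + 11 = 16.19 + 6.2 + 11 = 33.39 cmH2O.

33.4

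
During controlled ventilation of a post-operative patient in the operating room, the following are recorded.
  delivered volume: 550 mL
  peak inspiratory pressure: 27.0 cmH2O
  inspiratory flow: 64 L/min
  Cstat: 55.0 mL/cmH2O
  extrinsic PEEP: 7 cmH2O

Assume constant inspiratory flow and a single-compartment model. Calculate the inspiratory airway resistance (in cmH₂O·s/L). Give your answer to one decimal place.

9.4

Flow: 64 L/min ÷ 60 = 1.0667 L/s.
Equation of motion (constant flow): PIP = Vt/C + R·V̇ + PEEP.
R·V̇ = PIP − Vt/C − PEEP = 27.0 − 550/55.0 − 7 = 27.0 − 10.0 − 7 = 10.0 cmH2O.
R = 10.0 / 1.0667 = 9.375 cmH2O·s/L.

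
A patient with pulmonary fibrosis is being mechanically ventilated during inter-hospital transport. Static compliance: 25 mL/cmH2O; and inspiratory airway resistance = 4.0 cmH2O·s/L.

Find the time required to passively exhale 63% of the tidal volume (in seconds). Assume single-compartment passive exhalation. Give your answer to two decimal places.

0.10

τ = R × C = 4.0 × 25 mL/cmH2O = 4.0 × 0.025 L/cmH2O = 0.1 s.
Exhaled fraction f = 1 − e^(−t/τ) → t = −τ·ln(1 − f) = −0.1·ln(0.37) = 0.09943 s.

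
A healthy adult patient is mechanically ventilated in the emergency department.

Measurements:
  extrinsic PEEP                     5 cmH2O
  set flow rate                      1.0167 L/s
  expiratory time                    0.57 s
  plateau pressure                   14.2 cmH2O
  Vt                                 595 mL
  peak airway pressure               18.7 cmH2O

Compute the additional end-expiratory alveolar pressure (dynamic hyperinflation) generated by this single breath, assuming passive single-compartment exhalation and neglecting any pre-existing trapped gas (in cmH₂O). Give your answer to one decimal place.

R = (PIP − Pplat)/V̇ = (18.7 − 14.2) / 1.0167 = 4.5/1.0167 = 4.426 cmH2O·s/L.
C = Vt/(Pplat − PEEP) = 595.0 / (14.2 − 5) = 595.0/9.2 = 64.674 mL/cmH2O.
τ = R × C = 4.426 × 0.06467 L/cmH2O = 0.2862 s.
Fraction remaining = e^(−Te/τ) = e^(−0.57/0.2862) = 0.1365; trapped volume = 595.0 × 0.1365 = 81.218 mL.
Additional alveolar pressure from trapping ≈ V_trapped / C = 81.218 / 64.674 = 1.256 cmH2O.

1.3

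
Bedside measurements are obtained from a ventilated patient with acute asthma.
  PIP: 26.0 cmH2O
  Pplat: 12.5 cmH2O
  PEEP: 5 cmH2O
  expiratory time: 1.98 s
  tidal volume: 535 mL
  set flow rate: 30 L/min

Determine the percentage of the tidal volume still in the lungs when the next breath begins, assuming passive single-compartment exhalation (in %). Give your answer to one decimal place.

Flow: 30 L/min ÷ 60 = 0.5 L/s.
R = (PIP − Pplat)/V̇ = (26.0 − 12.5) / 0.5 = 13.5/0.5 = 27.0 cmH2O·s/L.
C = Vt/(Pplat − PEEP) = 535.0 / (12.5 − 5) = 535.0/7.5 = 71.333 mL/cmH2O.
τ = R × C = 27.0 × 0.07133 L/cmH2O = 1.926 s.
Fraction remaining at end-expiration = e^(−Te/τ) = e^(−1.98/1.926) = 0.3577 → 35.77%.

35.8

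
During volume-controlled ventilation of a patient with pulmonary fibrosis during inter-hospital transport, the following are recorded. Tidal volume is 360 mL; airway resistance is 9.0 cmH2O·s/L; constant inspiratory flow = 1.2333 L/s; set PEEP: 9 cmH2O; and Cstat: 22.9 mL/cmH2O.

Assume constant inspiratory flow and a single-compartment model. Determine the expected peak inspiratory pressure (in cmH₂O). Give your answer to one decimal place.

Equation of motion (constant flow): PIP = Vt/C + R·V̇ + PEEP.
PIP = 360/22.9 + 9.0×1.2333 + 9 = 15.721 + 11.1 + 9 = 35.821 cmH2O.

35.8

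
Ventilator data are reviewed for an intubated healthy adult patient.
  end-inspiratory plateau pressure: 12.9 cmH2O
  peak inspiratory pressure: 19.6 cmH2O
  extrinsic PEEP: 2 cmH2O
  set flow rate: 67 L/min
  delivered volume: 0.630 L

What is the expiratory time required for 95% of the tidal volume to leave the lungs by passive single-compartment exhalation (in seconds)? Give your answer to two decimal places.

Flow: 67 L/min ÷ 60 = 1.1167 L/s.
R = (PIP − Pplat)/V̇ = (19.6 − 12.9) / 1.1167 = 6.7/1.1167 = 6.0 cmH2O·s/L.
C = Vt/(Pplat − PEEP) = 630.0 / (12.9 − 2) = 630.0/10.9 = 57.798 mL/cmH2O.
τ = R × C = 6.0 × 0.0578 L/cmH2O = 0.3468 s.
t = −τ·ln(1 − 0.95) = −0.3468·ln(0.05) = 1.039 s.

1.04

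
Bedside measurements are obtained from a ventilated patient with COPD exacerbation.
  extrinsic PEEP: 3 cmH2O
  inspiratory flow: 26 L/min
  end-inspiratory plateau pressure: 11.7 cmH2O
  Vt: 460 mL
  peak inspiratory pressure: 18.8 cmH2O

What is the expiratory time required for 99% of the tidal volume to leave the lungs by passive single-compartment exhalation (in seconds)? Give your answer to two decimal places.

3.99

Flow: 26 L/min ÷ 60 = 0.4333 L/s.
R = (PIP − Pplat)/V̇ = (18.8 − 11.7) / 0.4333 = 7.1/0.4333 = 16.386 cmH2O·s/L.
C = Vt/(Pplat − PEEP) = 460.0 / (11.7 − 3) = 460.0/8.7 = 52.874 mL/cmH2O.
τ = R × C = 16.386 × 0.05287 L/cmH2O = 0.8663 s.
t = −τ·ln(1 − 0.99) = −0.8663·ln(0.01) = 3.989 s.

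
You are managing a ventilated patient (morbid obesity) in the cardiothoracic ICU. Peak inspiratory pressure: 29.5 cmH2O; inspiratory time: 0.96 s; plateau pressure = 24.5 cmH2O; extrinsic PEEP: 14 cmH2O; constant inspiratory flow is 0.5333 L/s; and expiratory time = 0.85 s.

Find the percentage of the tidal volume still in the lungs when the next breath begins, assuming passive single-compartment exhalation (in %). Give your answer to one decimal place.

15.6

Vt = flow × Ti = 0.5333 L/s × 0.96 s × 1000 mL/L = 511.97 mL.
R = (PIP − Pplat)/V̇ = (29.5 − 24.5) / 0.5333 = 5.0/0.5333 = 9.376 cmH2O·s/L.
C = Vt/(Pplat − PEEP) = 511.97 / (24.5 − 14) = 511.97/10.5 = 48.759 mL/cmH2O.
τ = R × C = 9.376 × 0.04876 L/cmH2O = 0.4572 s.
Fraction remaining at end-expiration = e^(−Te/τ) = e^(−0.85/0.4572) = 0.1558 → 15.58%.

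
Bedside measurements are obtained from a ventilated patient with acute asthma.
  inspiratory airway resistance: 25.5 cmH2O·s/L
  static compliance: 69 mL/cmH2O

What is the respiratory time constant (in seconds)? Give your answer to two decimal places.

1.76

τ = R × C = 25.5 × 69 mL/cmH2O = 25.5 × 0.069 L/cmH2O = 1.76 s.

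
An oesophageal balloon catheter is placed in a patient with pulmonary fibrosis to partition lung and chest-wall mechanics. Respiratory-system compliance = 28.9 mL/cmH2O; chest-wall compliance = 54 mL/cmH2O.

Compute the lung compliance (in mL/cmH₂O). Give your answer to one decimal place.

1/CL = 1/Crs − 1/Ccw.
1/CL = 1/28.9 − 1/54 = 0.01608.
CL = 62.189 mL/cmH2O.

62.2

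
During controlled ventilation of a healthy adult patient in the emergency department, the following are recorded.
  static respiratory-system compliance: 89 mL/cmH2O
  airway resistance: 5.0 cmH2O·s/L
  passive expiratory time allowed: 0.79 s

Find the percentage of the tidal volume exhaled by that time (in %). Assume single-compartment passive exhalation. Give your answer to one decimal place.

τ = R × C = 5.0 × 89 mL/cmH2O = 5.0 × 0.089 L/cmH2O = 0.445 s.
Passive exhalation: V(t)/V₀ = e^(−t/τ) = e^(−0.79/0.445) = 0.1694.
Fraction exhaled = 1 − 0.1694 = 0.8306 → 83.06%.

83.1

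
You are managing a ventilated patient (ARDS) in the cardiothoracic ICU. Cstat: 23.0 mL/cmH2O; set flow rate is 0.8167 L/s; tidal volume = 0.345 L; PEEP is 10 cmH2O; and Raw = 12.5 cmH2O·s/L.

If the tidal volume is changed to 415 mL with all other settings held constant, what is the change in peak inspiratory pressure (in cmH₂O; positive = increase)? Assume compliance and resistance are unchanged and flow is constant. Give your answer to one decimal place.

3.0

PIP = Vt/C + R·V̇ + PEEP (constant-flow equation of motion).
Only the elastic term changes: ΔPIP = ΔVt / C = (415 − 345) / 23.0 = 3.043 cmH2O.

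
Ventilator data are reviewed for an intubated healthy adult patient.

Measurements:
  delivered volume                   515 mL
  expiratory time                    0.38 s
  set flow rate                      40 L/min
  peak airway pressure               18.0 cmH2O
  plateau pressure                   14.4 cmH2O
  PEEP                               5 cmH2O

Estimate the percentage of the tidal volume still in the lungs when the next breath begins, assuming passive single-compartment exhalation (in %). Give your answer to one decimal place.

27.7

Flow: 40 L/min ÷ 60 = 0.6667 L/s.
R = (PIP − Pplat)/V̇ = (18.0 − 14.4) / 0.6667 = 3.6/0.6667 = 5.4 cmH2O·s/L.
C = Vt/(Pplat − PEEP) = 515.0 / (14.4 − 5) = 515.0/9.4 = 54.787 mL/cmH2O.
τ = R × C = 5.4 × 0.05479 L/cmH2O = 0.2959 s.
Fraction remaining at end-expiration = e^(−Te/τ) = e^(−0.38/0.2959) = 0.2769 → 27.69%.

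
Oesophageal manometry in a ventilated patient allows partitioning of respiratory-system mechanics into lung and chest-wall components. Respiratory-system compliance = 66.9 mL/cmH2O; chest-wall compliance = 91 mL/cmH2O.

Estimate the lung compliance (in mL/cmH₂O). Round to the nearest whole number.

1/CL = 1/Crs − 1/Ccw.
1/CL = 1/66.9 − 1/91 = 0.003959.
CL = 252.59 mL/cmH2O.

253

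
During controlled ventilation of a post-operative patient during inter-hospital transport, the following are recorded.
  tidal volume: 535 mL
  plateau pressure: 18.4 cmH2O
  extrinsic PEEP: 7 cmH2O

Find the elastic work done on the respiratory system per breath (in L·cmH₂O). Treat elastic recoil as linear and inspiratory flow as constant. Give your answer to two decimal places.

3.05

Elastic work ≈ ½ × (Pplat − PEEP) × Vt = 0.5 × (18.4 − 7) × 0.535 L = 0.5 × 11.4 × 0.535 = 3.05 L·cmH2O.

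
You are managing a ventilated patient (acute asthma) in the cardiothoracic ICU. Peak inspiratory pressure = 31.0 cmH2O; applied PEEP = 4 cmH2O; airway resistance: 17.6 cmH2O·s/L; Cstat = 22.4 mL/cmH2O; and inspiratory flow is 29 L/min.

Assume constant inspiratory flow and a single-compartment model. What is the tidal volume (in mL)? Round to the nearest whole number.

Flow: 29 L/min ÷ 60 = 0.4833 L/s.
Equation of motion (constant flow): PIP = Vt/C + R·V̇ + PEEP.
Vt/C = PIP − R·V̇ − PEEP = 31.0 − 8.506 − 4 = 18.494 cmH2O.
Vt = C × 18.494 = 22.4 × 18.494 = 414.27 mL.

414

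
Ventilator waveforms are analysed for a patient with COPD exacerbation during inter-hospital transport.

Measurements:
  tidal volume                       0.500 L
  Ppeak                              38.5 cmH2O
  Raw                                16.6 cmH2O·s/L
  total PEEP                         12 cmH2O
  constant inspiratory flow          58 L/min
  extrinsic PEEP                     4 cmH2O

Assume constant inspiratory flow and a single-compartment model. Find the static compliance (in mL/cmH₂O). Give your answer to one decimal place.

47.8

Flow: 58 L/min ÷ 60 = 0.9667 L/s.
Total PEEP = 12 cmH2O (set 4 + intrinsic 8); this is the baseline alveolar pressure.
Equation of motion (constant flow): PIP = Vt/C + R·V̇ + PEEP.
Vt/C = PIP − R·V̇ − PEEP = 38.5 − 16.6×0.9667 − 12 = 38.5 − 16.047 − 12 = 10.453 cmH2O.
C = Vt / 10.453 = 500 / 10.453 = 47.833 mL/cmH2O.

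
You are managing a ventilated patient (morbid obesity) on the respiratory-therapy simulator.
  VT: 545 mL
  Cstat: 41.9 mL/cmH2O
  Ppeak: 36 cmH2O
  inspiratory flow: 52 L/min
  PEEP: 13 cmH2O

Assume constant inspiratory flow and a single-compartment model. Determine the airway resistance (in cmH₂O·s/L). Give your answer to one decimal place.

Flow: 52 L/min ÷ 60 = 0.8667 L/s.
Equation of motion (constant flow): PIP = Vt/C + R·V̇ + PEEP.
R·V̇ = PIP − Vt/C − PEEP = 36 − 545/41.9 − 13 = 36 − 13.007 − 13 = 9.993 cmH2O.
R = 9.993 / 0.8667 = 11.53 cmH2O·s/L.

11.5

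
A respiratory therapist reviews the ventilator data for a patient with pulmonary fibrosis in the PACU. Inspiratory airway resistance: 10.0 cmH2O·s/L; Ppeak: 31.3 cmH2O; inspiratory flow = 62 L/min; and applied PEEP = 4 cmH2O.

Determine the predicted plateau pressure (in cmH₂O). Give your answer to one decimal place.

Flow: 62 L/min ÷ 60 = 1.0333 L/s.
Pplat = PIP − Raw × flow = 31.3 − 10.0 × 1.0333 = 31.3 − 10.333 = 20.967 cmH2O.

21.0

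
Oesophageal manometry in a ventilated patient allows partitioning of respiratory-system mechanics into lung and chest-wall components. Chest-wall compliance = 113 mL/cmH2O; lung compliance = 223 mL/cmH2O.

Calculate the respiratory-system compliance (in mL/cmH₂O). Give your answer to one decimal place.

75.0

Lung and chest wall are elastances in series: 1/Crs = 1/CL + 1/Ccw.
1/Crs = 1/223 + 1/113 = 0.01333.
Crs = 75.019 mL/cmH2O.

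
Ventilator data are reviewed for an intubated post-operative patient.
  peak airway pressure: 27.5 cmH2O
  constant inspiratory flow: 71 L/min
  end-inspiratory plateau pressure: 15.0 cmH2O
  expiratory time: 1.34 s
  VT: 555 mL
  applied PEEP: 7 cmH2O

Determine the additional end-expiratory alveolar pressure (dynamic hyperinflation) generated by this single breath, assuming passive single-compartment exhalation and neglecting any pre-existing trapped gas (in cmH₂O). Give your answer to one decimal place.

Flow: 71 L/min ÷ 60 = 1.1833 L/s.
R = (PIP − Pplat)/V̇ = (27.5 − 15.0) / 1.1833 = 12.5/1.1833 = 10.564 cmH2O·s/L.
C = Vt/(Pplat − PEEP) = 555.0 / (15.0 − 7) = 555.0/8.0 = 69.375 mL/cmH2O.
τ = R × C = 10.564 × 0.06938 L/cmH2O = 0.7329 s.
Fraction remaining = e^(−Te/τ) = e^(−1.34/0.7329) = 0.1607; trapped volume = 555.0 × 0.1607 = 89.189 mL.
Additional alveolar pressure from trapping ≈ V_trapped / C = 89.189 / 69.375 = 1.286 cmH2O.

1.3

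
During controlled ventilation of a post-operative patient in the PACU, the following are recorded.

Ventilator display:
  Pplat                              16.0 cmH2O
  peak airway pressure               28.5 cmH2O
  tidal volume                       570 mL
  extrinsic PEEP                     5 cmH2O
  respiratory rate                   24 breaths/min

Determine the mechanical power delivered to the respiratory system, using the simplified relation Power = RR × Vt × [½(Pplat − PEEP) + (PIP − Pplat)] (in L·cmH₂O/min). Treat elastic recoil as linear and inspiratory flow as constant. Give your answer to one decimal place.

Per-breath work = Vt × [½(Pplat−PEEP) + (PIP−Pplat)] = 0.570 × [0.5×11.0 + 12.5] = 0.570 × 18.0 = 10.26 L·cmH2O.
Power = 24 × 10.26 = 246.24 L·cmH2O/min.

246.2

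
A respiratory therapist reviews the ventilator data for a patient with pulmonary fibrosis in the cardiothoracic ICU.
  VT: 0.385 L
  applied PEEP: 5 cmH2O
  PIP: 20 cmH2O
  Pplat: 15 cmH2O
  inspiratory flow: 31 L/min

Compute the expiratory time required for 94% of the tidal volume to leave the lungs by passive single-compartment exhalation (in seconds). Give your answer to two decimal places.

1.05

Flow: 31 L/min ÷ 60 = 0.5167 L/s.
R = (PIP − Pplat)/V̇ = (20 − 15) / 0.5167 = 5.0/0.5167 = 9.677 cmH2O·s/L.
C = Vt/(Pplat − PEEP) = 385.0 / (15 − 5) = 385.0/10.0 = 38.5 mL/cmH2O.
τ = R × C = 9.677 × 0.0385 L/cmH2O = 0.3726 s.
t = −τ·ln(1 − 0.94) = −0.3726·ln(0.06) = 1.048 s.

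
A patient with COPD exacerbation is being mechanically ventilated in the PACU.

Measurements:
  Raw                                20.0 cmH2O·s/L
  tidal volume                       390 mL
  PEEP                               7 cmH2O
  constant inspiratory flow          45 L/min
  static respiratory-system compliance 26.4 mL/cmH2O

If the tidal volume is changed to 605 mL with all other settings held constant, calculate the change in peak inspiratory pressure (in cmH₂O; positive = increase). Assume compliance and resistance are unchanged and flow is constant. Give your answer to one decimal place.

PIP = Vt/C + R·V̇ + PEEP (constant-flow equation of motion).
Only the elastic term changes: ΔPIP = ΔVt / C = (605 − 390) / 26.4 = 8.144 cmH2O.

8.1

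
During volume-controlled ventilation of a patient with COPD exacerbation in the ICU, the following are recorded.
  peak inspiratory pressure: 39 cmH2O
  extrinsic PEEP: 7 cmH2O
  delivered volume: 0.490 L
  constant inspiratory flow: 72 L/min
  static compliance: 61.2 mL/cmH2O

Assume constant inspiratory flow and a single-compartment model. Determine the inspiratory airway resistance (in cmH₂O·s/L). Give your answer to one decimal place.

20.0

Flow: 72 L/min ÷ 60 = 1.2 L/s.
Equation of motion (constant flow): PIP = Vt/C + R·V̇ + PEEP.
R·V̇ = PIP − Vt/C − PEEP = 39 − 490/61.2 − 7 = 39 − 8.007 − 7 = 23.993 cmH2O.
R = 23.993 / 1.2 = 19.994 cmH2O·s/L.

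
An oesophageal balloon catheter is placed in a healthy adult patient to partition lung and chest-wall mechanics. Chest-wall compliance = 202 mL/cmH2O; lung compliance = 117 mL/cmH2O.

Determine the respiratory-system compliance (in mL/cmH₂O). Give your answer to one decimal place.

74.1

Lung and chest wall are elastances in series: 1/Crs = 1/CL + 1/Ccw.
1/Crs = 1/117 + 1/202 = 0.0135.
Crs = 74.074 mL/cmH2O.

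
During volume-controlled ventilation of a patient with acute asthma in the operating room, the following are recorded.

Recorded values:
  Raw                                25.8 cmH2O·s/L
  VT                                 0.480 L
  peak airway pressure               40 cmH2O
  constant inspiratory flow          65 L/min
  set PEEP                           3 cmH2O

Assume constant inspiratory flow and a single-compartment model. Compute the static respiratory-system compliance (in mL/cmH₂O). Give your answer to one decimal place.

53.0

Flow: 65 L/min ÷ 60 = 1.0833 L/s.
Equation of motion (constant flow): PIP = Vt/C + R·V̇ + PEEP.
Vt/C = PIP − R·V̇ − PEEP = 40 − 25.8×1.0833 − 3 = 40 − 27.949 − 3 = 9.051 cmH2O.
C = Vt / 9.051 = 480 / 9.051 = 53.033 mL/cmH2O.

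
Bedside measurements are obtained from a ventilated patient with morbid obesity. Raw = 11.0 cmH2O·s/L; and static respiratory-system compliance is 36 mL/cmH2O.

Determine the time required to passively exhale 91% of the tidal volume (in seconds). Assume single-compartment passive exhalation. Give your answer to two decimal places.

τ = R × C = 11.0 × 36 mL/cmH2O = 11.0 × 0.036 L/cmH2O = 0.396 s.
Exhaled fraction f = 1 − e^(−t/τ) → t = −τ·ln(1 − f) = −0.396·ln(0.09) = 0.9535 s.

0.95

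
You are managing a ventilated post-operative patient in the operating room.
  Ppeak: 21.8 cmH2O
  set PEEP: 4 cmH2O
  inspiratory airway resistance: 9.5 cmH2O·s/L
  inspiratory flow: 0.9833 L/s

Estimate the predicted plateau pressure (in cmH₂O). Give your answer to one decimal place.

12.5

Pplat = PIP − Raw × flow = 21.8 − 9.5 × 0.9833 = 21.8 − 9.341 = 12.459 cmH2O.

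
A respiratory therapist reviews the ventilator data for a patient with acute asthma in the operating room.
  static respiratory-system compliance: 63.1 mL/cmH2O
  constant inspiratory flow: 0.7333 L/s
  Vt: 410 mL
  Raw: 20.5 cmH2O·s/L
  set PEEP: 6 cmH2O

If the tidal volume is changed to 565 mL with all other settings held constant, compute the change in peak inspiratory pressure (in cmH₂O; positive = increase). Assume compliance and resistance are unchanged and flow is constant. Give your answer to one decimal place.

PIP = Vt/C + R·V̇ + PEEP (constant-flow equation of motion).
Only the elastic term changes: ΔPIP = ΔVt / C = (565 − 410) / 63.1 = 2.456 cmH2O.

2.5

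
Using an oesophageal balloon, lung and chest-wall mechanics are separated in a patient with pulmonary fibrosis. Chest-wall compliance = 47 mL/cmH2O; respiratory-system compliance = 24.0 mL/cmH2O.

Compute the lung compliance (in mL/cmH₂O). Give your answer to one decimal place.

1/CL = 1/Crs − 1/Ccw.
1/CL = 1/24.0 − 1/47 = 0.02039.
CL = 49.044 mL/cmH2O.

49.0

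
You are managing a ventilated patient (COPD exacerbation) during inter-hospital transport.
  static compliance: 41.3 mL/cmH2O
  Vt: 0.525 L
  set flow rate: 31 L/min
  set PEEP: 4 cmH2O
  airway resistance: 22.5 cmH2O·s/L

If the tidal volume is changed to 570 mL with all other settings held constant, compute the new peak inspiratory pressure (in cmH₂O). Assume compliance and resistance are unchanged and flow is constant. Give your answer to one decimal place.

Flow: 31 L/min ÷ 60 = 0.5167 L/s.
PIP = Vt/C + R·V̇ + PEEP (constant-flow equation of motion).
Only the elastic term changes: ΔPIP = ΔVt / C = (570 − 525) / 41.3 = 1.09 cmH2O.
Original PIP = 525/41.3 + 22.5×0.5167 + 4 = 28.338 cmH2O; new PIP = 28.338 + (1.09) = 29.428 cmH2O.

29.4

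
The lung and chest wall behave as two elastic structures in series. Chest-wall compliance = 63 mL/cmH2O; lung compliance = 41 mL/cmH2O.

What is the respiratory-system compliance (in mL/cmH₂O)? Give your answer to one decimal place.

Lung and chest wall are elastances in series: 1/Crs = 1/CL + 1/Ccw.
1/Crs = 1/41 + 1/63 = 0.04026.
Crs = 24.839 mL/cmH2O.

24.8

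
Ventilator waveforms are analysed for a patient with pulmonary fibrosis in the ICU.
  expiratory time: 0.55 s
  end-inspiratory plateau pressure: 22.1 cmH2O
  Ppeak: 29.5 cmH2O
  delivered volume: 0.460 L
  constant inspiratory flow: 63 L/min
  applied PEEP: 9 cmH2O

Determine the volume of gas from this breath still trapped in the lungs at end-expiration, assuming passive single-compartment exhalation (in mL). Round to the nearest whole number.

50

Flow: 63 L/min ÷ 60 = 1.05 L/s.
R = (PIP − Pplat)/V̇ = (29.5 − 22.1) / 1.05 = 7.4/1.05 = 7.048 cmH2O·s/L.
C = Vt/(Pplat − PEEP) = 460.0 / (22.1 − 9) = 460.0/13.1 = 35.115 mL/cmH2O.
τ = R × C = 7.048 × 0.03512 L/cmH2O = 0.2475 s.
Fraction remaining = e^(−Te/τ) = e^(−0.55/0.2475) = 0.1084.
Trapped volume = 460.0 × 0.1084 = 49.864 mL.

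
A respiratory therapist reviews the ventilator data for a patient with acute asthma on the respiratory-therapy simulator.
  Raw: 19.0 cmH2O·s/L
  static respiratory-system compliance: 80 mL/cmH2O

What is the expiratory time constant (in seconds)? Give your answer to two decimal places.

τ = R × C = 19.0 × 80 mL/cmH2O = 19.0 × 0.080 L/cmH2O = 1.52 s.

1.52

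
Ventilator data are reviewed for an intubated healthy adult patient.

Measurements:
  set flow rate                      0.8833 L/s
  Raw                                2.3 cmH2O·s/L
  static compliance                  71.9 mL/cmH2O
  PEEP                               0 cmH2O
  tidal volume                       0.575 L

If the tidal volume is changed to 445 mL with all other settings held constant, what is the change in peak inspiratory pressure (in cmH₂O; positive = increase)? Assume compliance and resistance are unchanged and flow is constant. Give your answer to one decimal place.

-1.8

PIP = Vt/C + R·V̇ + PEEP (constant-flow equation of motion).
Only the elastic term changes: ΔPIP = ΔVt / C = (445 − 575) / 71.9 = -1.808 cmH2O.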